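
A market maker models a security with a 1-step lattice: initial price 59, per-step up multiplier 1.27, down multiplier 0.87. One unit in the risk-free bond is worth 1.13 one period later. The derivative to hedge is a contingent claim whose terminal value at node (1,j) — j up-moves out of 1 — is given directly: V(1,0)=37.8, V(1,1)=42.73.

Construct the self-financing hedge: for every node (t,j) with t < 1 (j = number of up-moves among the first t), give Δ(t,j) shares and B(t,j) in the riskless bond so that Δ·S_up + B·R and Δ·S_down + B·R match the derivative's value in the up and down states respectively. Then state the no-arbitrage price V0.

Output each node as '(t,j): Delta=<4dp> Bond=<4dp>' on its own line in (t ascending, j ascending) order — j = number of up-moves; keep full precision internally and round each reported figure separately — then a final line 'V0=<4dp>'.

(0,0): Delta=0.2089 Bond=23.9622
V0=36.2872

Since d<R<u, set p* = (R−d)/(u−d) = 0.6500; price each node as the discounted p*-expectation of its children.
At expiry t=1: V(1,0)=37.8000, V(1,1)=42.7300
  t=0,j=0: stock 59.0000 → up 74.9300 (V=42.7300), down 51.3300 (V=37.8000). Price 36.2872; hedge Δ=0.2089, bond B=23.9622.
Each (Δ,B) replicates both successor values, so the strategy is self-financing and V0 is arbitrage-free.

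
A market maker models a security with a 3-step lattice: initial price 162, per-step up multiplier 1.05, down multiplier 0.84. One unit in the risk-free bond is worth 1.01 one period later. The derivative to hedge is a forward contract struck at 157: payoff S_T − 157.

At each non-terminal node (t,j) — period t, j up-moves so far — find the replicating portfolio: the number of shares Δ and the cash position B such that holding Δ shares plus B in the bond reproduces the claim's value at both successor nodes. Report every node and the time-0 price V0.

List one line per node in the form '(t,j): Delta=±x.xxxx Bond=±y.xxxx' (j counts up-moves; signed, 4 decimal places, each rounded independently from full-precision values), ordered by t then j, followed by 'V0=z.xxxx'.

(0,0): Delta=1.0000 Bond=-152.3827
(1,0): Delta=1.0000 Bond=-153.9065
(1,1): Delta=1.0000 Bond=-153.9065
(2,0): Delta=1.0000 Bond=-155.4455
(2,1): Delta=1.0000 Bond=-155.4455
(2,2): Delta=1.0000 Bond=-155.4455
V0=9.6173

Since d<R<u, set p* = (R−d)/(u−d) = 0.8095; price each node as the discounted p*-expectation of its children.
Terminal values V(3,·): V(3,0)=-60.9820, V(3,1)=-36.9774, V(3,2)=-6.9718, V(3,3)=30.5353
Node (2,0) S=114.3072: V=(p*·-36.9774+(1−p*)·-60.9820)/1.01=-41.1383; Δ=(-36.9774−-60.9820)/(120.0226−96.0180)=1.0000; B=V−Δ·S=-155.4455
Node (2,1) S=142.8840: V=(p*·-6.9718+(1−p*)·-36.9774)/1.01=-12.5615; Δ=(-6.9718−-36.9774)/(150.0282−120.0226)=1.0000; B=V−Δ·S=-155.4455
Node (2,2) S=178.6050: V=(p*·30.5353+(1−p*)·-6.9718)/1.01=23.1595; Δ=(30.5353−-6.9718)/(187.5353−150.0282)=1.0000; B=V−Δ·S=-155.4455
Node (1,0) S=136.0800: V=(p*·-12.5615+(1−p*)·-41.1383)/1.01=-17.8265; Δ=(-12.5615−-41.1383)/(142.8840−114.3072)=1.0000; B=V−Δ·S=-153.9065
Node (1,1) S=170.1000: V=(p*·23.1595+(1−p*)·-12.5615)/1.01=16.1935; Δ=(23.1595−-12.5615)/(178.6050−142.8840)=1.0000; B=V−Δ·S=-153.9065
Node (0,0) S=162.0000: V=(p*·16.1935+(1−p*)·-17.8265)/1.01=9.6173; Δ=(16.1935−-17.8265)/(170.1000−136.0800)=1.0000; B=V−Δ·S=-152.3827
Root portfolio cost Δ·162+B reproduces V0=9.6173.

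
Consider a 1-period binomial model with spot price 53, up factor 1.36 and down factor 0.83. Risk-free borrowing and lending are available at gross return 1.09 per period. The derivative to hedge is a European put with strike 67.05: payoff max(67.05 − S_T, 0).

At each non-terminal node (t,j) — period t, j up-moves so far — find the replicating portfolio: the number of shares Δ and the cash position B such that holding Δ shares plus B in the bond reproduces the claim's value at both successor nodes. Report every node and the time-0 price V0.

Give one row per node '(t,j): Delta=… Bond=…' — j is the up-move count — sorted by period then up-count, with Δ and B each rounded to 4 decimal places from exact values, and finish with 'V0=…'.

Risk-neutral probability p* = (R−d)/(u−d) = (1.09−0.83)/(1.36−0.83) = 0.4906.
Terminal payoffs: V(1,0)=23.0600, V(1,1)=0.0000
Node (0,0) S=53.0000: V=(p*·0.0000+(1−p*)·23.0600)/1.09=10.7776; Δ=(0.0000−23.0600)/(72.0800−43.9900)=-0.8209; B=V−Δ·S=54.2870
Each (Δ,B) replicates both successor values, so the strategy is self-financing and V0 is arbitrage-free.

(0,0): Delta=-0.8209 Bond=54.2870
V0=10.7776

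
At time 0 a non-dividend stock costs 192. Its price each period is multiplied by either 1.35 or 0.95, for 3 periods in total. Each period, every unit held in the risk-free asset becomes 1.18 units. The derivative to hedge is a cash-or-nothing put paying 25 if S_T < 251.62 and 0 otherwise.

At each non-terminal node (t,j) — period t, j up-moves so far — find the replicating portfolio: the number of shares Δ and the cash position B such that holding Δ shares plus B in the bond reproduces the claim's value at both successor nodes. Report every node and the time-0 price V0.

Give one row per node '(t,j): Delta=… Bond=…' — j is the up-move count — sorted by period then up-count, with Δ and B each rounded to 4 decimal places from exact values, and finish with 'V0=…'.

Risk-neutral probability p* = (R−d)/(u−d) = (1.18−0.95)/(1.35−0.95) = 0.5750.
At expiry t=3: V(3,0)=25.0000, V(3,1)=25.0000, V(3,2)=0.0000, V(3,3)=0.0000
(2,0): S=173.2800. Δ = (V_up−V_dn)/(S_up−S_dn) = (25.0000−25.0000)/(233.9280−164.6160) = 0.0000. V = [p*·25.0000 + (1−p*)·25.0000]/1.18 = 21.1864. B = V − Δ·S = 21.1864.
(2,1): S=246.2400. Δ = (V_up−V_dn)/(S_up−S_dn) = (0.0000−25.0000)/(332.4240−233.9280) = -0.2538. V = [p*·0.0000 + (1−p*)·25.0000]/1.18 = 9.0042. B = V − Δ·S = 71.5042.
(2,2): S=349.9200. Δ = (V_up−V_dn)/(S_up−S_dn) = (0.0000−0.0000)/(472.3920−332.4240) = 0.0000. V = [p*·0.0000 + (1−p*)·0.0000]/1.18 = 0.0000. B = V − Δ·S = 0.0000.
(1,0): S=182.4000. Δ = (V_up−V_dn)/(S_up−S_dn) = (9.0042−21.1864)/(246.2400−173.2800) = -0.1670. V = [p*·9.0042 + (1−p*)·21.1864]/1.18 = 12.0184. B = V − Δ·S = 42.4739.
(1,1): S=259.2000. Δ = (V_up−V_dn)/(S_up−S_dn) = (0.0000−9.0042)/(349.9200−246.2400) = -0.0868. V = [p*·0.0000 + (1−p*)·9.0042]/1.18 = 3.2431. B = V − Δ·S = 25.7536.
(0,0): S=192.0000. Δ = (V_up−V_dn)/(S_up−S_dn) = (3.2431−12.0184)/(259.2000−182.4000) = -0.1143. V = [p*·3.2431 + (1−p*)·12.0184]/1.18 = 5.9089. B = V − Δ·S = 27.8472.
Root portfolio cost Δ·192+B reproduces V0=5.9089.

(0,0): Delta=-0.1143 Bond=27.8472
(1,0): Delta=-0.1670 Bond=42.4739
(1,1): Delta=-0.0868 Bond=25.7536
(2,0): Delta=0.0000 Bond=21.1864
(2,1): Delta=-0.2538 Bond=71.5042
(2,2): Delta=0.0000 Bond=0.0000
V0=5.9089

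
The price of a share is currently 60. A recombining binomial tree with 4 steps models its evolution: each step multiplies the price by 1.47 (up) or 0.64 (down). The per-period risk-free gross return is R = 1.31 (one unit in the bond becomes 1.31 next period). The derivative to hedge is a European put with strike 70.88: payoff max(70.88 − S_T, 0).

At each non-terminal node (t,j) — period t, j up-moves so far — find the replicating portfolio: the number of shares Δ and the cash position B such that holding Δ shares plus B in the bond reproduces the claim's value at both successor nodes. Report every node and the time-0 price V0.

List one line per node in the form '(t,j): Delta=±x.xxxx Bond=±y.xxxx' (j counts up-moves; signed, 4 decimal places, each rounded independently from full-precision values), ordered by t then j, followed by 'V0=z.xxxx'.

(0,0): Delta=-0.0848 Bond=6.3663
(1,0): Delta=-0.3912 Bond=20.1084
(1,1): Delta=-0.0529 Bond=5.5295
(2,0): Delta=-1.0000 Bond=41.3030
(2,1): Delta=-0.3279 Bond=22.7692
(2,2): Delta=-0.0243 Bond=3.5360
(3,0): Delta=-1.0000 Bond=54.1069
(3,1): Delta=-1.0000 Bond=54.1069
(3,2): Delta=-0.2581 Bond=24.0296
(3,3): Delta=0.0000 Bond=0.0000
V0=1.2805

No-arbitrage ⇒ martingale measure with p* = (R−d)/(u−d) = 0.8072.
At expiry t=4: V(4,0)=60.8137, V(4,1)=47.7589, V(4,2)=17.7737, V(4,3)=0.0000, V(4,4)=0.0000
Node (3,0) S=15.7286: V=(p*·47.7589+(1−p*)·60.8137)/1.31=38.3782; Δ=(47.7589−60.8137)/(23.1211−10.0663)=-1.0000; B=V−Δ·S=54.1069
Node (3,1) S=36.1267: V=(p*·17.7737+(1−p*)·47.7589)/1.31=17.9802; Δ=(17.7737−47.7589)/(53.1063−23.1211)=-1.0000; B=V−Δ·S=54.1069
Node (3,2) S=82.9786: V=(p*·0.0000+(1−p*)·17.7737)/1.31=2.6155; Δ=(0.0000−17.7737)/(121.9785−53.1063)=-0.2581; B=V−Δ·S=24.0296
Node (3,3) S=190.5914: V=(p*·0.0000+(1−p*)·0.0000)/1.31=0.0000; Δ=(0.0000−0.0000)/(280.1693−121.9785)=0.0000; B=V−Δ·S=0.0000
Node (2,0) S=24.5760: V=(p*·17.9802+(1−p*)·38.3782)/1.31=16.7270; Δ=(17.9802−38.3782)/(36.1267−15.7286)=-1.0000; B=V−Δ·S=41.3030
Node (2,1) S=56.4480: V=(p*·2.6155+(1−p*)·17.9802)/1.31=4.2575; Δ=(2.6155−17.9802)/(82.9786−36.1267)=-0.3279; B=V−Δ·S=22.7692
Node (2,2) S=129.6540: V=(p*·0.0000+(1−p*)·2.6155)/1.31=0.3849; Δ=(0.0000−2.6155)/(190.5914−82.9786)=-0.0243; B=V−Δ·S=3.5360
Node (1,0) S=38.4000: V=(p*·4.2575+(1−p*)·16.7270)/1.31=5.0849; Δ=(4.2575−16.7270)/(56.4480−24.5760)=-0.3912; B=V−Δ·S=20.1084
Node (1,1) S=88.2000: V=(p*·0.3849+(1−p*)·4.2575)/1.31=0.8637; Δ=(0.3849−4.2575)/(129.6540−56.4480)=-0.0529; B=V−Δ·S=5.5295
Node (0,0) S=60.0000: V=(p*·0.8637+(1−p*)·5.0849)/1.31=1.2805; Δ=(0.8637−5.0849)/(88.2000−38.4000)=-0.0848; B=V−Δ·S=6.3663
The time-0 hedge costs 1.2805, which is the no-arbitrage price.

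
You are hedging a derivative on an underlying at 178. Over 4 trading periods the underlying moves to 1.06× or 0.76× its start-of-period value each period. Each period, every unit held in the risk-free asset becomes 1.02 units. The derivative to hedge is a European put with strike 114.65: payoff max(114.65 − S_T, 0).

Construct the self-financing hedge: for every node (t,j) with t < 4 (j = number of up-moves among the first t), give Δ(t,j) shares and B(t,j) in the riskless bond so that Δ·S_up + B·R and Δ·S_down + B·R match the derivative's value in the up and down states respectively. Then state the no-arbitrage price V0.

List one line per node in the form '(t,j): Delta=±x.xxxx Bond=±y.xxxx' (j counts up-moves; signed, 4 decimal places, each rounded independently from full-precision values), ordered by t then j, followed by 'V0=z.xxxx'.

Under the risk-neutral measure, an up-move has probability p* = (R−d)/(u−d) = 0.8667 and values discount at R = 1.02.
Terminal payoffs: V(4,0)=55.2653, V(4,1)=31.8240, V(4,2)=0.0000, V(4,3)=0.0000, V(4,4)=0.0000
Node (3,0) S=78.1377: V=(p*·31.8240+(1−p*)·55.2653)/1.02=34.2642; Δ=(31.8240−55.2653)/(82.8260−59.3847)=-1.0000; B=V−Δ·S=112.4020
Node (3,1) S=108.9816: V=(p*·0.0000+(1−p*)·31.8240)/1.02=4.1600; Δ=(0.0000−31.8240)/(115.5205−82.8260)=-0.9734; B=V−Δ·S=110.2400
Node (3,2) S=152.0006: V=(p*·0.0000+(1−p*)·0.0000)/1.02=0.0000; Δ=(0.0000−0.0000)/(161.1206−115.5205)=0.0000; B=V−Δ·S=0.0000
Node (3,3) S=212.0008: V=(p*·0.0000+(1−p*)·0.0000)/1.02=0.0000; Δ=(0.0000−0.0000)/(224.7209−161.1206)=0.0000; B=V−Δ·S=0.0000
Node (2,0) S=102.8128: V=(p*·4.1600+(1−p*)·34.2642)/1.02=8.0136; Δ=(4.1600−34.2642)/(108.9816−78.1377)=-0.9760; B=V−Δ·S=108.3611
Node (2,1) S=143.3968: V=(p*·0.0000+(1−p*)·4.1600)/1.02=0.5438; Δ=(0.0000−4.1600)/(152.0006−108.9816)=-0.0967; B=V−Δ·S=14.4105
Node (2,2) S=200.0008: V=(p*·0.0000+(1−p*)·0.0000)/1.02=0.0000; Δ=(0.0000−0.0000)/(212.0008−152.0006)=0.0000; B=V−Δ·S=0.0000
Node (1,0) S=135.2800: V=(p*·0.5438+(1−p*)·8.0136)/1.02=1.5096; Δ=(0.5438−8.0136)/(143.3968−102.8128)=-0.1841; B=V−Δ·S=26.4090
Node (1,1) S=188.6800: V=(p*·0.0000+(1−p*)·0.5438)/1.02=0.0711; Δ=(0.0000−0.5438)/(200.0008−143.3968)=-0.0096; B=V−Δ·S=1.8837
Node (0,0) S=178.0000: V=(p*·0.0711+(1−p*)·1.5096)/1.02=0.2577; Δ=(0.0711−1.5096)/(188.6800−135.2800)=-0.0269; B=V−Δ·S=5.0527
Each (Δ,B) replicates both successor values, so the strategy is self-financing and V0 is arbitrage-free.

(0,0): Delta=-0.0269 Bond=5.0527
(1,0): Delta=-0.1841 Bond=26.4090
(1,1): Delta=-0.0096 Bond=1.8837
(2,0): Delta=-0.9760 Bond=108.3611
(2,1): Delta=-0.0967 Bond=14.4105
(2,2): Delta=0.0000 Bond=0.0000
(3,0): Delta=-1.0000 Bond=112.4020
(3,1): Delta=-0.9734 Bond=110.2400
(3,2): Delta=0.0000 Bond=0.0000
(3,3): Delta=0.0000 Bond=0.0000
V0=0.2577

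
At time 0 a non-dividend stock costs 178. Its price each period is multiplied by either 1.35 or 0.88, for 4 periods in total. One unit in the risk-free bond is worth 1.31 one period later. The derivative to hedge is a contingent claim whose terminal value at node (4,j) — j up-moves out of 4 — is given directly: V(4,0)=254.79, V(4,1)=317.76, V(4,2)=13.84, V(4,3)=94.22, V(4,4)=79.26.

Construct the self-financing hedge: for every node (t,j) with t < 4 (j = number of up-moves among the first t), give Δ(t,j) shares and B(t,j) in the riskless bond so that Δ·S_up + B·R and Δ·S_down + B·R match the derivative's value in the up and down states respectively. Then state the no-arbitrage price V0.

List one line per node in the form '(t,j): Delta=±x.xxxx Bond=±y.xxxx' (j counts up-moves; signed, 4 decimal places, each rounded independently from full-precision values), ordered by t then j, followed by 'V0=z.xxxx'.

(0,0): Delta=-0.0015 Bond=27.8818
(1,0): Delta=0.1615 Bond=10.9883
(1,1): Delta=-0.0114 Bond=38.9006
(2,0): Delta=-3.2131 Bond=479.5637
(2,1): Delta=0.3662 Bond=-28.8769
(2,2): Delta=-0.0343 Bond=58.3865
(3,0): Delta=1.1045 Bond=104.4952
(3,1): Delta=-3.4749 Bond=676.9479
(3,2): Delta=0.5991 Bond=-104.3196
(3,3): Delta=-0.0727 Bond=93.3055
V0=27.6155

The replicating-portfolio and risk-neutral prices coincide; use p* = (1.31−0.88)/(1.35−0.88) = 0.9149 for the latter.
At expiry t=4: V(4,0)=254.7900, V(4,1)=317.7600, V(4,2)=13.8400, V(4,3)=94.2200, V(4,4)=79.2600
(3,0): S=121.3020. Δ = (V_up−V_dn)/(S_up−S_dn) = (317.7600−254.7900)/(163.7577−106.7458) = 1.1045. V = [p*·317.7600 + (1−p*)·254.7900]/1.31 = 238.4739. B = V − Δ·S = 104.4952.
(3,1): S=186.0883. Δ = (V_up−V_dn)/(S_up−S_dn) = (13.8400−317.7600)/(251.2192−163.7577) = -3.4749. V = [p*·13.8400 + (1−p*)·317.7600]/1.31 = 30.3096. B = V − Δ·S = 676.9479.
(3,2): S=285.4764. Δ = (V_up−V_dn)/(S_up−S_dn) = (94.2200−13.8400)/(385.3931−251.2192) = 0.5991. V = [p*·94.2200 + (1−p*)·13.8400]/1.31 = 66.7016. B = V − Δ·S = -104.3196.
(3,3): S=437.9468. Δ = (V_up−V_dn)/(S_up−S_dn) = (79.2600−94.2200)/(591.2281−385.3931) = -0.0727. V = [p*·79.2600 + (1−p*)·94.2200]/1.31 = 61.4757. B = V − Δ·S = 93.3055.
(2,0): S=137.8432. Δ = (V_up−V_dn)/(S_up−S_dn) = (30.3096−238.4739)/(186.0883−121.3020) = -3.2131. V = [p*·30.3096 + (1−p*)·238.4739]/1.31 = 36.6608. B = V − Δ·S = 479.5637.
(2,1): S=211.4640. Δ = (V_up−V_dn)/(S_up−S_dn) = (66.7016−30.3096)/(285.4764−186.0883) = 0.3662. V = [p*·66.7016 + (1−p*)·30.3096]/1.31 = 48.5530. B = V − Δ·S = -28.8769.
(2,2): S=324.4050. Δ = (V_up−V_dn)/(S_up−S_dn) = (61.4757−66.7016)/(437.9468−285.4764) = -0.0343. V = [p*·61.4757 + (1−p*)·66.7016]/1.31 = 47.2675. B = V − Δ·S = 58.3865.
(1,0): S=156.6400. Δ = (V_up−V_dn)/(S_up−S_dn) = (48.5530−36.6608)/(211.4640−137.8432) = 0.1615. V = [p*·48.5530 + (1−p*)·36.6608]/1.31 = 36.2908. B = V − Δ·S = 10.9883.
(1,1): S=240.3000. Δ = (V_up−V_dn)/(S_up−S_dn) = (47.2675−48.5530)/(324.4050−211.4640) = -0.0114. V = [p*·47.2675 + (1−p*)·48.5530]/1.31 = 36.1656. B = V − Δ·S = 38.9006.
(0,0): S=178.0000. Δ = (V_up−V_dn)/(S_up−S_dn) = (36.1656−36.2908)/(240.3000−156.6400) = -0.0015. V = [p*·36.1656 + (1−p*)·36.2908]/1.31 = 27.6155. B = V − Δ·S = 27.8818.
Self-financing check: at every node Δ·S+B equals the discounted successor values.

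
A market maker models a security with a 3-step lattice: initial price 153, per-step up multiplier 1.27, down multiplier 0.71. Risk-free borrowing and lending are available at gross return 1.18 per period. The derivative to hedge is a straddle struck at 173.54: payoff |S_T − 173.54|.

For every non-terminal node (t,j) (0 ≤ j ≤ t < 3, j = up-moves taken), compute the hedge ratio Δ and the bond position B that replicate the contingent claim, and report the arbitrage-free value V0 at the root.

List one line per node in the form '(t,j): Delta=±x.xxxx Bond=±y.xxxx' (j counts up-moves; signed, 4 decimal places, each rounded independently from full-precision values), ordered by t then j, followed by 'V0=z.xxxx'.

(0,0): Delta=0.6394 Bond=-43.8733
(1,0): Delta=-0.9610 Bond=122.0823
(1,1): Delta=0.8108 Bond=-85.0615
(2,0): Delta=-1.0000 Bond=147.0678
(2,1): Delta=-0.9568 Bond=143.4806
(2,2): Delta=1.0000 Bond=-147.0678
V0=53.9622

Since d<R<u, set p* = (R−d)/(u−d) = 0.8393; price each node as the discounted p*-expectation of its children.
At expiry t=3: V(3,0)=118.7796, V(3,1)=75.5883, V(3,2)=1.6693, V(3,3)=139.8626
Node (2,0) S=77.1273: V=(p*·75.5883+(1−p*)·118.7796)/1.18=69.9405; Δ=(75.5883−118.7796)/(97.9517−54.7604)=-1.0000; B=V−Δ·S=147.0678
Node (2,1) S=137.9601: V=(p*·1.6693+(1−p*)·75.5883)/1.18=11.4823; Δ=(1.6693−75.5883)/(175.2093−97.9517)=-0.9568; B=V−Δ·S=143.4806
Node (2,2) S=246.7737: V=(p*·139.8626+(1−p*)·1.6693)/1.18=99.7059; Δ=(139.8626−1.6693)/(313.4026−175.2093)=1.0000; B=V−Δ·S=-147.0678
Node (1,0) S=108.6300: V=(p*·11.4823+(1−p*)·69.9405)/1.18=17.6927; Δ=(11.4823−69.9405)/(137.9601−77.1273)=-0.9610; B=V−Δ·S=122.0823
Node (1,1) S=194.3100: V=(p*·99.7059+(1−p*)·11.4823)/1.18=72.4806; Δ=(99.7059−11.4823)/(246.7737−137.9601)=0.8108; B=V−Δ·S=-85.0615
Node (0,0) S=153.0000: V=(p*·72.4806+(1−p*)·17.6927)/1.18=53.9622; Δ=(72.4806−17.6927)/(194.3100−108.6300)=0.6394; B=V−Δ·S=-43.8733
Root portfolio cost Δ·153+B reproduces V0=53.9622.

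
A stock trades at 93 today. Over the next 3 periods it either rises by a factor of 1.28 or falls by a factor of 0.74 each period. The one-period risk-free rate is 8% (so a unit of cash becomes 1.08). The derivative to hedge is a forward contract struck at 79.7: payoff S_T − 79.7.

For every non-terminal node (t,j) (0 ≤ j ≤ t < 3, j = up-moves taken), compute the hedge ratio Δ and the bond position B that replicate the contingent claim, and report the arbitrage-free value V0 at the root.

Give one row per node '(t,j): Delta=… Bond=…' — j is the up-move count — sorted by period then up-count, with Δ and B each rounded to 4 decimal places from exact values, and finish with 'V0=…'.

The replicating-portfolio and risk-neutral prices coincide; use p* = (1.08−0.74)/(1.28−0.74) = 0.6296 for the latter.
At expiry t=3: V(3,0)=-42.0142, V(3,1)=-14.5137, V(3,2)=33.0547, V(3,3)=115.3351
  t=2,j=0: stock 50.9268 → up 65.1863 (V=-14.5137), down 37.6858 (V=-42.0142). Price -22.8695; hedge Δ=1.0000, bond B=-73.7963.
  t=2,j=1: stock 88.0896 → up 112.7547 (V=33.0547), down 65.1863 (V=-14.5137). Price 14.2933; hedge Δ=1.0000, bond B=-73.7963.
  t=2,j=2: stock 152.3712 → up 195.0351 (V=115.3351), down 112.7547 (V=33.0547). Price 78.5749; hedge Δ=1.0000, bond B=-73.7963.
  t=1,j=0: stock 68.8200 → up 88.0896 (V=14.2933), down 50.9268 (V=-22.8695). Price 0.4901; hedge Δ=1.0000, bond B=-68.3299.
  t=1,j=1: stock 119.0400 → up 152.3712 (V=78.5749), down 88.0896 (V=14.2933). Price 50.7101; hedge Δ=1.0000, bond B=-68.3299.
  t=0,j=0: stock 93.0000 → up 119.0400 (V=50.7101), down 68.8200 (V=0.4901). Price 29.7316; hedge Δ=1.0000, bond B=-63.2684.
Self-financing check: at every node Δ·S+B equals the discounted successor values.

(0,0): Delta=1.0000 Bond=-63.2684
(1,0): Delta=1.0000 Bond=-68.3299
(1,1): Delta=1.0000 Bond=-68.3299
(2,0): Delta=1.0000 Bond=-73.7963
(2,1): Delta=1.0000 Bond=-73.7963
(2,2): Delta=1.0000 Bond=-73.7963
V0=29.7316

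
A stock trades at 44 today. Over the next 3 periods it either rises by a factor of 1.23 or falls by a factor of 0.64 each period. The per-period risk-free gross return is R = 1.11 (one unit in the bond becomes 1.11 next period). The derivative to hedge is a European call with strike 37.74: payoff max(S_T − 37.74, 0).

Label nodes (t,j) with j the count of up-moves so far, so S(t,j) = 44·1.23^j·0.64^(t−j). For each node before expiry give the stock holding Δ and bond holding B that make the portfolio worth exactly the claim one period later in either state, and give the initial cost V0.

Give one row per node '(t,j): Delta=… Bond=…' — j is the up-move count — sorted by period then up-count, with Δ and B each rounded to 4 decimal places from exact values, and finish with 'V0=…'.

(0,0): Delta=0.8285 Bond=-18.7615
(1,0): Delta=0.2101 Bond=-3.4108
(1,1): Delta=0.9106 Bond=-25.2715
(2,0): Delta=0.0000 Bond=0.0000
(2,1): Delta=0.2380 Bond=-4.7526
(2,2): Delta=1.0000 Bond=-34.0000
V0=17.6917

Risk-neutral probability p* = (R−d)/(u−d) = (1.11−0.64)/(1.23−0.64) = 0.7966.
Terminal values V(3,·): V(3,0)=0.0000, V(3,1)=0.0000, V(3,2)=4.8633, V(3,3)=44.1381
(2,0): S=18.0224. Δ = (V_up−V_dn)/(S_up−S_dn) = (0.0000−0.0000)/(22.1676−11.5343) = 0.0000. V = [p*·0.0000 + (1−p*)·0.0000]/1.11 = 0.0000. B = V − Δ·S = 0.0000.
(2,1): S=34.6368. Δ = (V_up−V_dn)/(S_up−S_dn) = (4.8633−0.0000)/(42.6033−22.1676) = 0.2380. V = [p*·4.8633 + (1−p*)·0.0000]/1.11 = 3.4902. B = V − Δ·S = -4.7526.
(2,2): S=66.5676. Δ = (V_up−V_dn)/(S_up−S_dn) = (44.1381−4.8633)/(81.8781−42.6033) = 1.0000. V = [p*·44.1381 + (1−p*)·4.8633]/1.11 = 32.5676. B = V − Δ·S = -34.0000.
(1,0): S=28.1600. Δ = (V_up−V_dn)/(S_up−S_dn) = (3.4902−0.0000)/(34.6368−18.0224) = 0.2101. V = [p*·3.4902 + (1−p*)·0.0000]/1.11 = 2.5048. B = V − Δ·S = -3.4108.
(1,1): S=54.1200. Δ = (V_up−V_dn)/(S_up−S_dn) = (32.5676−3.4902)/(66.5676−34.6368) = 0.9106. V = [p*·32.5676 + (1−p*)·3.4902]/1.11 = 24.0122. B = V − Δ·S = -25.2715.
(0,0): S=44.0000. Δ = (V_up−V_dn)/(S_up−S_dn) = (24.0122−2.5048)/(54.1200−28.1600) = 0.8285. V = [p*·24.0122 + (1−p*)·2.5048]/1.11 = 17.6917. B = V − Δ·S = -18.7615.
Check: Δ(0,0)·S0 + B(0,0) = 17.6917 = V0.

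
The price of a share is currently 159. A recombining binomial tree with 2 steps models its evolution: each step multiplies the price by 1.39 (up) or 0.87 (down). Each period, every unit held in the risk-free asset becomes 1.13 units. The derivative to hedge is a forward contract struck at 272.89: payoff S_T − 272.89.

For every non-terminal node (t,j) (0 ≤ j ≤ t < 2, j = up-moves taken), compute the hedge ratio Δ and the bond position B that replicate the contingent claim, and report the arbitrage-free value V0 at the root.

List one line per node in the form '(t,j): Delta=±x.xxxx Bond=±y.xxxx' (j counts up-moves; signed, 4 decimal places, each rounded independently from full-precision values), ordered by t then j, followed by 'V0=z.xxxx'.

(0,0): Delta=1.0000 Bond=-213.7129
(1,0): Delta=1.0000 Bond=-241.4956
(1,1): Delta=1.0000 Bond=-241.4956
V0=-54.7129

Since d<R<u, set p* = (R−d)/(u−d) = 0.5000; price each node as the discounted p*-expectation of its children.
Terminal payoffs: V(2,0)=-152.5429, V(2,1)=-80.6113, V(2,2)=34.3139
  t=1,j=0: stock 138.3300 → up 192.2787 (V=-80.6113), down 120.3471 (V=-152.5429). Price -103.1656; hedge Δ=1.0000, bond B=-241.4956.
  t=1,j=1: stock 221.0100 → up 307.2039 (V=34.3139), down 192.2787 (V=-80.6113). Price -20.4856; hedge Δ=1.0000, bond B=-241.4956.
  t=0,j=0: stock 159.0000 → up 221.0100 (V=-20.4856), down 138.3300 (V=-103.1656). Price -54.7129; hedge Δ=1.0000, bond B=-213.7129.
The time-0 hedge costs -54.7129, which is the no-arbitrage price.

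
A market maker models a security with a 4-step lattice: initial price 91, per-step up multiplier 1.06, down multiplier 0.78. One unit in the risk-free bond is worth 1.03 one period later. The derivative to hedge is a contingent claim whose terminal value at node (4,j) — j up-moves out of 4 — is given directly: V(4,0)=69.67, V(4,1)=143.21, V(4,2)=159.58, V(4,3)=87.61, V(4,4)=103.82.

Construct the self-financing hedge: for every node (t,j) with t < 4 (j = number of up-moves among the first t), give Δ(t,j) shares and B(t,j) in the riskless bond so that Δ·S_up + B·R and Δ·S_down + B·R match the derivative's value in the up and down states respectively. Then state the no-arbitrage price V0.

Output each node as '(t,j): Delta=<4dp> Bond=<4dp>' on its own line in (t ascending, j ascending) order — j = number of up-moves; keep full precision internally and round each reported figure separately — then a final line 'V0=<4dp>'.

(0,0): Delta=-0.2266 Bond=111.3423
(1,0): Delta=-2.5325 Bond=278.3558
(1,1): Delta=-0.0230 Bond=95.0418
(2,0): Delta=1.4089 Bond=68.4938
(2,1): Delta=-2.8806 Bond=312.8920
(2,2): Delta=0.2293 Bond=72.0932
(3,0): Delta=6.0819 Bond=-131.2538
(3,1): Delta=0.9962 Bond=94.7649
(3,2): Delta=-3.2229 Bond=349.5804
(3,3): Delta=0.5342 Bond=41.2171
V0=90.7193

The replicating-portfolio and risk-neutral prices coincide; use p* = (1.03−0.78)/(1.06−0.78) = 0.8929 for the latter.
Terminal payoffs: V(4,0)=69.6700, V(4,1)=143.2100, V(4,2)=159.5800, V(4,3)=87.6100, V(4,4)=103.8200
Node (3,0) S=43.1842: V=(p*·143.2100+(1−p*)·69.6700)/1.03=131.3890; Δ=(143.2100−69.6700)/(45.7753−33.6837)=6.0819; B=V−Δ·S=-131.2538
Node (3,1) S=58.6863: V=(p*·159.5800+(1−p*)·143.2100)/1.03=153.2292; Δ=(159.5800−143.2100)/(62.2074−45.7753)=0.9962; B=V−Δ·S=94.7649
Node (3,2) S=79.7531: V=(p*·87.6100+(1−p*)·159.5800)/1.03=92.5447; Δ=(87.6100−159.5800)/(84.5383−62.2074)=-3.2229; B=V−Δ·S=349.5804
Node (3,3) S=108.3825: V=(p*·103.8200+(1−p*)·87.6100)/1.03=99.1099; Δ=(103.8200−87.6100)/(114.8854−84.5383)=0.5342; B=V−Δ·S=41.2171
Node (2,0) S=55.3644: V=(p*·153.2292+(1−p*)·131.3890)/1.03=146.4943; Δ=(153.2292−131.3890)/(58.6863−43.1842)=1.4089; B=V−Δ·S=68.4938
Node (2,1) S=75.2388: V=(p*·92.5447+(1−p*)·153.2292)/1.03=96.1618; Δ=(92.5447−153.2292)/(79.7531−58.6863)=-2.8806; B=V−Δ·S=312.8920
Node (2,2) S=102.2476: V=(p*·99.1099+(1−p*)·92.5447)/1.03=95.5403; Δ=(99.1099−92.5447)/(108.3825−79.7531)=0.2293; B=V−Δ·S=72.0932
Node (1,0) S=70.9800: V=(p*·96.1618+(1−p*)·146.4943)/1.03=98.5967; Δ=(96.1618−146.4943)/(75.2388−55.3644)=-2.5325; B=V−Δ·S=278.3558
Node (1,1) S=96.4600: V=(p*·95.5403+(1−p*)·96.1618)/1.03=92.8222; Δ=(95.5403−96.1618)/(102.2476−75.2388)=-0.0230; B=V−Δ·S=95.0418
Node (0,0) S=91.0000: V=(p*·92.8222+(1−p*)·98.5967)/1.03=90.7193; Δ=(92.8222−98.5967)/(96.4600−70.9800)=-0.2266; B=V−Δ·S=111.3423
Self-financing check: at every node Δ·S+B equals the discounted successor values.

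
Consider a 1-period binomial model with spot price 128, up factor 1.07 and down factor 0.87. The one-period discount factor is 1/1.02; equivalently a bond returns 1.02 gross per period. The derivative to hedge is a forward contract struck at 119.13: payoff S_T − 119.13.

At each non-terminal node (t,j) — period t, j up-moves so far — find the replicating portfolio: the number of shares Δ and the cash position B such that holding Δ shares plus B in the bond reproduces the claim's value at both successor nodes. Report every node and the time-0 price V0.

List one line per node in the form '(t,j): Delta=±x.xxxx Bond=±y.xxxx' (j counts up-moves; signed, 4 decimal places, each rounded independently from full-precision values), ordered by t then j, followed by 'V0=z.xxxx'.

The replicating-portfolio and risk-neutral prices coincide; use p* = (1.02−0.87)/(1.07−0.87) = 0.7500 for the latter.
At expiry t=1: V(1,0)=-7.7700, V(1,1)=17.8300
(0,0): S=128.0000. Δ = (V_up−V_dn)/(S_up−S_dn) = (17.8300−-7.7700)/(136.9600−111.3600) = 1.0000. V = [p*·17.8300 + (1−p*)·-7.7700]/1.02 = 11.2059. B = V − Δ·S = -116.7941.
Self-financing check: at every node Δ·S+B equals the discounted successor values.

(0,0): Delta=1.0000 Bond=-116.7941
V0=11.2059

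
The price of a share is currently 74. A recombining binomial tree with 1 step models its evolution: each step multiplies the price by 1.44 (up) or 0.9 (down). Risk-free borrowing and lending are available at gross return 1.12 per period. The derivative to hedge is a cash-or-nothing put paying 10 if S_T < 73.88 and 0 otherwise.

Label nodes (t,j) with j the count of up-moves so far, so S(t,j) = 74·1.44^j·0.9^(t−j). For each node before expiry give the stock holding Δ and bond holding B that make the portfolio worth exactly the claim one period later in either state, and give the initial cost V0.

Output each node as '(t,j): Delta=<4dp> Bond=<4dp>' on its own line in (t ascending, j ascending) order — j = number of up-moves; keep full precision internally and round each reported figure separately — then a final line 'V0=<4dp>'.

(0,0): Delta=-0.2503 Bond=23.8095
V0=5.2910

Under the risk-neutral measure, an up-move has probability p* = (R−d)/(u−d) = 0.4074 and values discount at R = 1.12.
Payoff layer (t=1): V(1,0)=10.0000, V(1,1)=0.0000
(0,0): S=74.0000. Δ = (V_up−V_dn)/(S_up−S_dn) = (0.0000−10.0000)/(106.5600−66.6000) = -0.2503. V = [p*·0.0000 + (1−p*)·10.0000]/1.12 = 5.2910. B = V − Δ·S = 23.8095.
The time-0 hedge costs 5.2910, which is the no-arbitrage price.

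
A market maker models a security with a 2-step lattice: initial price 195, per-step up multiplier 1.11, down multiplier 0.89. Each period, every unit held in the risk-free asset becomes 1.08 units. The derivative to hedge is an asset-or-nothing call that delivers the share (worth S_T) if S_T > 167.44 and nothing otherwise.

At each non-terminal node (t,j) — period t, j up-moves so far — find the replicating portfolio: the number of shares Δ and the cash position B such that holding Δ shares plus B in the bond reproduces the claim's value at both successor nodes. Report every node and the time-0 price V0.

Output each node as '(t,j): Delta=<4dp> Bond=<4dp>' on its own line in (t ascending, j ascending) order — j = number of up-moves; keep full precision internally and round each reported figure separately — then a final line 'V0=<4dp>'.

(0,0): Delta=1.4546 Bond=-91.1100
(1,0): Delta=5.0455 Bond=-721.5911
(1,1): Delta=1.0000 Bond=0.0000
V0=192.5376

Under the risk-neutral measure, an up-move has probability p* = (R−d)/(u−d) = 0.8636 and values discount at R = 1.08.
Terminal values V(2,·): V(2,0)=0.0000, V(2,1)=192.6405, V(2,2)=240.2595
(1,0): S=173.5500. Δ = (V_up−V_dn)/(S_up−S_dn) = (192.6405−0.0000)/(192.6405−154.4595) = 5.0455. V = [p*·192.6405 + (1−p*)·0.0000]/1.08 = 154.0475. B = V − Δ·S = -721.5911.
(1,1): S=216.4500. Δ = (V_up−V_dn)/(S_up−S_dn) = (240.2595−192.6405)/(240.2595−192.6405) = 1.0000. V = [p*·240.2595 + (1−p*)·192.6405]/1.08 = 216.4500. B = V − Δ·S = 0.0000.
(0,0): S=195.0000. Δ = (V_up−V_dn)/(S_up−S_dn) = (216.4500−154.0475)/(216.4500−173.5500) = 1.4546. V = [p*·216.4500 + (1−p*)·154.0475]/1.08 = 192.5376. B = V − Δ·S = -91.1100.
Check: Δ(0,0)·S0 + B(0,0) = 192.5376 = V0.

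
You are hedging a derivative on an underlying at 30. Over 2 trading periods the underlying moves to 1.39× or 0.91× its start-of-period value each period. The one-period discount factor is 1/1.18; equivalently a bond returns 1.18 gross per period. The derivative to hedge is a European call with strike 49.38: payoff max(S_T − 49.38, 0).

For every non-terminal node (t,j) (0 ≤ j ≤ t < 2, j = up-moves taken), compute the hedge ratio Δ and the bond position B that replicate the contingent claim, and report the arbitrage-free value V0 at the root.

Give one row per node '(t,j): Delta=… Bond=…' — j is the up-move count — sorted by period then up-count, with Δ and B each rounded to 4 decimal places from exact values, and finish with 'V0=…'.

(0,0): Delta=0.2841 Bond=-6.5735
(1,0): Delta=0.0000 Bond=0.0000
(1,1): Delta=0.4288 Bond=-13.7898
V0=1.9504

The replicating-portfolio and risk-neutral prices coincide; use p* = (1.18−0.91)/(1.39−0.91) = 0.5625 for the latter.
Terminal payoffs: V(2,0)=0.0000, V(2,1)=0.0000, V(2,2)=8.5830
  t=1,j=0: stock 27.3000 → up 37.9470 (V=0.0000), down 24.8430 (V=0.0000). Price 0.0000; hedge Δ=0.0000, bond B=0.0000.
  t=1,j=1: stock 41.7000 → up 57.9630 (V=8.5830), down 37.9470 (V=0.0000). Price 4.0915; hedge Δ=0.4288, bond B=-13.7898.
  t=0,j=0: stock 30.0000 → up 41.7000 (V=4.0915), down 27.3000 (V=0.0000). Price 1.9504; hedge Δ=0.2841, bond B=-6.5735.
The time-0 hedge costs 1.9504, which is the no-arbitrage price.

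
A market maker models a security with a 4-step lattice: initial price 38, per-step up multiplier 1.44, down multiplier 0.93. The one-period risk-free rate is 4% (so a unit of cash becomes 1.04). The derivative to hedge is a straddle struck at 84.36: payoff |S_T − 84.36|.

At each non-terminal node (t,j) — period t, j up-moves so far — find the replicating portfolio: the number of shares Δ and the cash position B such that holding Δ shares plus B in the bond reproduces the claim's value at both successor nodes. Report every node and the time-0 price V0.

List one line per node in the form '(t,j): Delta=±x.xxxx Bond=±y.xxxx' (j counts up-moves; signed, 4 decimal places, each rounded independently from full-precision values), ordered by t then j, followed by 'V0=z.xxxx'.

(0,0): Delta=-0.7342 Bond=63.4418
(1,0): Delta=-0.8990 Bond=71.8035
(1,1): Delta=-0.3472 Bond=44.8015
(2,0): Delta=-1.0000 Bond=77.9956
(2,1): Delta=-0.6618 Bond=62.6030
(2,2): Delta=0.3916 Bond=-11.6224
(3,0): Delta=-1.0000 Bond=81.1154
(3,1): Delta=-1.0000 Bond=81.1154
(3,2): Delta=0.1326 Bond=6.8954
(3,3): Delta=1.0000 Bond=-81.1154
V0=35.5427

No-arbitrage ⇒ martingale measure with p* = (R−d)/(u−d) = 0.2157.
Terminal payoffs: V(4,0)=55.9340, V(4,1)=40.3456, V(4,2)=16.2086, V(4,3)=21.1647, V(4,4)=79.0330
(3,0): S=30.5656. Δ = (V_up−V_dn)/(S_up−S_dn) = (40.3456−55.9340)/(44.0144−28.4260) = -1.0000. V = [p*·40.3456 + (1−p*)·55.9340]/1.04 = 50.5498. B = V − Δ·S = 81.1154.
(3,1): S=47.3273. Δ = (V_up−V_dn)/(S_up−S_dn) = (16.2086−40.3456)/(68.1514−44.0144) = -1.0000. V = [p*·16.2086 + (1−p*)·40.3456]/1.04 = 33.7881. B = V − Δ·S = 81.1154.
(3,2): S=73.2810. Δ = (V_up−V_dn)/(S_up−S_dn) = (21.1647−16.2086)/(105.5247−68.1514) = 0.1326. V = [p*·21.1647 + (1−p*)·16.2086]/1.04 = 16.6131. B = V − Δ·S = 6.8954.
(3,3): S=113.4674. Δ = (V_up−V_dn)/(S_up−S_dn) = (79.0330−21.1647)/(163.3930−105.5247) = 1.0000. V = [p*·79.0330 + (1−p*)·21.1647]/1.04 = 32.3520. B = V − Δ·S = -81.1154.
(2,0): S=32.8662. Δ = (V_up−V_dn)/(S_up−S_dn) = (33.7881−50.5498)/(47.3273−30.5656) = -1.0000. V = [p*·33.7881 + (1−p*)·50.5498]/1.04 = 45.1294. B = V − Δ·S = 77.9956.
(2,1): S=50.8896. Δ = (V_up−V_dn)/(S_up−S_dn) = (16.6131−33.7881)/(73.2810−47.3273) = -0.6618. V = [p*·16.6131 + (1−p*)·33.7881]/1.04 = 28.9266. B = V − Δ·S = 62.6030.
(2,2): S=78.7968. Δ = (V_up−V_dn)/(S_up−S_dn) = (32.3520−16.6131)/(113.4674−73.2810) = 0.3916. V = [p*·32.3520 + (1−p*)·16.6131]/1.04 = 19.2382. B = V − Δ·S = -11.6224.
(1,0): S=35.3400. Δ = (V_up−V_dn)/(S_up−S_dn) = (28.9266−45.1294)/(50.8896−32.8662) = -0.8990. V = [p*·28.9266 + (1−p*)·45.1294]/1.04 = 40.0333. B = V − Δ·S = 71.8035.
(1,1): S=54.7200. Δ = (V_up−V_dn)/(S_up−S_dn) = (19.2382−28.9266)/(78.7968−50.8896) = -0.3472. V = [p*·19.2382 + (1−p*)·28.9266]/1.04 = 25.8047. B = V − Δ·S = 44.8015.
(0,0): S=38.0000. Δ = (V_up−V_dn)/(S_up−S_dn) = (25.8047−40.0333)/(54.7200−35.3400) = -0.7342. V = [p*·25.8047 + (1−p*)·40.0333]/1.04 = 35.5427. B = V − Δ·S = 63.4418.
Check: Δ(0,0)·S0 + B(0,0) = 35.5427 = V0.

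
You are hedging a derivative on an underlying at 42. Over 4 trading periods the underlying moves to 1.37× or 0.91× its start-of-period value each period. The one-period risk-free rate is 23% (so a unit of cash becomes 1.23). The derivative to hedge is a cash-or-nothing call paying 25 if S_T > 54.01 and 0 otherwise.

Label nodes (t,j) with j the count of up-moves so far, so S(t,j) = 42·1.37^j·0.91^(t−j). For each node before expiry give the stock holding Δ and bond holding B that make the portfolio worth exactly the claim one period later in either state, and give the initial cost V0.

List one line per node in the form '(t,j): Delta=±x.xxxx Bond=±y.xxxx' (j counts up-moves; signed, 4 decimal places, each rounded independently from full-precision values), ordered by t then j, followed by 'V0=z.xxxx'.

(0,0): Delta=0.1344 Bond=4.3262
(1,0): Delta=0.3980 Bond=-4.7524
(1,1): Delta=0.0578 Bond=9.7284
(2,0): Delta=0.8838 Bond=-22.7408
(2,1): Delta=0.2568 Bond=1.5462
(2,2): Delta=0.0000 Bond=16.5246
(3,0): Delta=0.0000 Bond=0.0000
(3,1): Delta=1.1406 Bond=-40.2086
(3,2): Delta=0.0000 Bond=20.3252
(3,3): Delta=0.0000 Bond=20.3252
V0=9.9719

No-arbitrage ⇒ martingale measure with p* = (R−d)/(u−d) = 0.6957.
Terminal values V(4,·): V(4,0)=0.0000, V(4,1)=0.0000, V(4,2)=25.0000, V(4,3)=25.0000, V(4,4)=25.0000
  t=3,j=0: stock 31.6500 → up 43.3605 (V=0.0000), down 28.8015 (V=0.0000). Price 0.0000; hedge Δ=0.0000, bond B=0.0000.
  t=3,j=1: stock 47.6489 → up 65.2790 (V=25.0000), down 43.3605 (V=0.0000). Price 14.1393; hedge Δ=1.1406, bond B=-40.2086.
  t=3,j=2: stock 71.7351 → up 98.2771 (V=25.0000), down 65.2790 (V=25.0000). Price 20.3252; hedge Δ=0.0000, bond B=20.3252.
  t=3,j=3: stock 107.9968 → up 147.9557 (V=25.0000), down 98.2771 (V=25.0000). Price 20.3252; hedge Δ=0.0000, bond B=20.3252.
  t=2,j=0: stock 34.7802 → up 47.6489 (V=14.1393), down 31.6500 (V=0.0000). Price 7.9968; hedge Δ=0.8838, bond B=-22.7408.
  t=2,j=1: stock 52.3614 → up 71.7351 (V=20.3252), down 47.6489 (V=14.1393). Price 14.9939; hedge Δ=0.2568, bond B=1.5462.
  t=2,j=2: stock 78.8298 → up 107.9968 (V=20.3252), down 71.7351 (V=20.3252). Price 16.5246; hedge Δ=0.0000, bond B=16.5246.
  t=1,j=0: stock 38.2200 → up 52.3614 (V=14.9939), down 34.7802 (V=7.9968). Price 10.4588; hedge Δ=0.3980, bond B=-4.7524.
  t=1,j=1: stock 57.5400 → up 78.8298 (V=16.5246), down 52.3614 (V=14.9939). Price 13.0559; hedge Δ=0.0578, bond B=9.7284.
  t=0,j=0: stock 42.0000 → up 57.5400 (V=13.0559), down 38.2200 (V=10.4588). Price 9.9719; hedge Δ=0.1344, bond B=4.3262.
Root portfolio cost Δ·42+B reproduces V0=9.9719.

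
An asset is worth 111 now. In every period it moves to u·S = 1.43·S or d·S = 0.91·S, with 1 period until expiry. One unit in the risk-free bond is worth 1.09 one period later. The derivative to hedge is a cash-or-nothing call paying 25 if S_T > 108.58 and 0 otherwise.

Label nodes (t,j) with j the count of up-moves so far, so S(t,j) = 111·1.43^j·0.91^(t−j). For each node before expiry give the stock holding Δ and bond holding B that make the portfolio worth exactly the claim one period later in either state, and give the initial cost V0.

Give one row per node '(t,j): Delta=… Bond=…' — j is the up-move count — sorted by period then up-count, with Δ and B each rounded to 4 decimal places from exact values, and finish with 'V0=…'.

No-arbitrage ⇒ martingale measure with p* = (R−d)/(u−d) = 0.3462.
Terminal payoffs: V(1,0)=0.0000, V(1,1)=25.0000
Node (0,0) S=111.0000: V=(p*·25.0000+(1−p*)·0.0000)/1.09=7.9393; Δ=(25.0000−0.0000)/(158.7300−101.0100)=0.4331; B=V−Δ·S=-40.1376
The time-0 hedge costs 7.9393, which is the no-arbitrage price.

(0,0): Delta=0.4331 Bond=-40.1376
V0=7.9393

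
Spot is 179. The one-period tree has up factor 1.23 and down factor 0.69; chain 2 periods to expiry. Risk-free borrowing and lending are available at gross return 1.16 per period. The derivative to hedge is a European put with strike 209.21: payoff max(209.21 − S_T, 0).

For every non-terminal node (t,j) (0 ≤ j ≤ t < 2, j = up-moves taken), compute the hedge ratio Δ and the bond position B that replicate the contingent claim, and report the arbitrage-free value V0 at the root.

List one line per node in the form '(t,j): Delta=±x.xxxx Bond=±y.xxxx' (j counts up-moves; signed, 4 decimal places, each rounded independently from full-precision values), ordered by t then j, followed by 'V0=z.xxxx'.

(0,0): Delta=-0.5218 Bond=104.5654
(1,0): Delta=-1.0000 Bond=180.3534
(1,1): Delta=-0.4819 Bond=112.5000
V0=11.1561

No-arbitrage ⇒ martingale measure with p* = (R−d)/(u−d) = 0.8704.
Payoff layer (t=2): V(2,0)=123.9881, V(2,1)=57.2927, V(2,2)=0.0000
Node (1,0) S=123.5100: V=(p*·57.2927+(1−p*)·123.9881)/1.16=56.8434; Δ=(57.2927−123.9881)/(151.9173−85.2219)=-1.0000; B=V−Δ·S=180.3534
Node (1,1) S=220.1700: V=(p*·0.0000+(1−p*)·57.2927)/1.16=6.4024; Δ=(0.0000−57.2927)/(270.8091−151.9173)=-0.4819; B=V−Δ·S=112.5000
Node (0,0) S=179.0000: V=(p*·6.4024+(1−p*)·56.8434)/1.16=11.1561; Δ=(6.4024−56.8434)/(220.1700−123.5100)=-0.5218; B=V−Δ·S=104.5654
The time-0 hedge costs 11.1561, which is the no-arbitrage price.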